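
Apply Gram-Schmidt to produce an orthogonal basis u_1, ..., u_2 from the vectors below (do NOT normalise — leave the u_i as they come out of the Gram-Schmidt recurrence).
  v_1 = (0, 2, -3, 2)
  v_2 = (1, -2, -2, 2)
Orthogonal basis:
  u_1 = (0, 2, -3, 2)
  u_2 = (1, -46/17, -16/17, 22/17)

Apply the Gram-Schmidt recurrence
  u_1 = v_1
  u_i = v_i − Σ_{j<i} ((v_i · u_j) / (u_j · u_j)) · u_j.

Step by step this gives:
  u_1 = (0, 2, -3, 2)
  u_2 = (1, -46/17, -16/17, 22/17)

Orthogonality check:
  u_2 · u_1 = 0 (should be 0)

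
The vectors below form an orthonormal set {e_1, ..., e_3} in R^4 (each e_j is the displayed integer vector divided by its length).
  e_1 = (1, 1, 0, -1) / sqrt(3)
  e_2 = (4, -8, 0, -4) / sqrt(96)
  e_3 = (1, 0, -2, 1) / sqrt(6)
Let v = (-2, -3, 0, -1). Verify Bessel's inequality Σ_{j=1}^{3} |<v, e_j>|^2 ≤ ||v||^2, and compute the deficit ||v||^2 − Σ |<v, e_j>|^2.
Σ |<v, e_j>|^2 = 11; ||v||^2 = 14; deficit = 3

Write each e_j = u_j / sqrt(<u_j, u_j>) where u_j is the displayed integer vector. Then <v, e_j> = <v, u_j> / sqrt(<u_j, u_j>), so |<v, e_j>|^2 = <v, u_j>^2 / <u_j, u_j>.
Coefficients: <v, e_1> = -4/sqrt(3), <v, e_2> = 20/sqrt(96), <v, e_3> = -3/sqrt(6).
Square and sum: Σ |<v, e_j>|^2 = 11.
Compute ||v||^2 = v·v = 14.
Deficit = 14 − 11 = 3 ≥ 0, confirming Bessel's inequality. (The deficit equals ||v − Σ <v,e_j> e_j||^2, the squared distance from v to span{e_j}.)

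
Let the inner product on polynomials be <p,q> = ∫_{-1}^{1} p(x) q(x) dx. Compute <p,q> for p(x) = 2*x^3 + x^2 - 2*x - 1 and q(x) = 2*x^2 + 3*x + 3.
<p,q> = -92/15

Expand the product: p(x)·q(x) = 4*x^5 + 8*x^4 + 5*x^3 - 5*x^2 - 9*x - 3.
∫_{-1}^{1} of each monomial x^k gives [2/(k+1) if k even, 0 if k odd]. Integrating term-by-term (or equivalently evaluating the antiderivative F(x) = 2*x^6/3 + 8*x^5/5 + 5*x^4/4 - 5*x^3/3 - 9*x^2/2 - 3*x at the endpoints):
  F(1) − F(−1) = -113/20 − (29/60) = -92/15.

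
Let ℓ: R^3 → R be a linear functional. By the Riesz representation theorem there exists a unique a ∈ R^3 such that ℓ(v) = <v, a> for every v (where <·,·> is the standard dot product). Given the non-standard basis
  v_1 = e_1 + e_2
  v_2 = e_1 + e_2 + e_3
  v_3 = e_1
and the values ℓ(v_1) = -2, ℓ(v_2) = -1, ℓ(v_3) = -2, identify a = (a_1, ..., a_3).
a = (-2, 0, 1)

Write a = (a_1, ..., a_3) in the standard basis. For each basis vector v_i, ℓ(v_i) = <v_i, a> is a linear equation in the a_j's. Collect the n equations into a matrix system V a = ℓ, where row i of V is v_i (expressed in the standard basis). Since V is invertible (lower-triangular with 1s on the diagonal, up to permutation), solve by back-substitution:
  V =
[[1, 1, 0],
 [1, 1, 1],
 [1, 0, 0]]
  V a = (-2, -1, -2)
Solving gives a = (-2, 0, 1).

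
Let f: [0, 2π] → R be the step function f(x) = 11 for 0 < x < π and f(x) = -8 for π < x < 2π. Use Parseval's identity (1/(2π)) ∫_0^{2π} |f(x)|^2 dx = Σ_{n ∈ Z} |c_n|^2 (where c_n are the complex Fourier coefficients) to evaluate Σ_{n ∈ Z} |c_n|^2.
Σ |c_n|^2 = 185/2

Parseval equates the L^2 energy of f (normalised by 1/(2π)) with the ℓ^2 sum of its Fourier coefficients: (1/(2π)) ∫_0^{2π} |f|^2 = Σ |c_n|^2.
Compute the left side: (1/(2π)) [∫_0^π 11^2 dx + ∫_π^{2π} (-8)^2 dx] = (1/(2π)) · (121π + 64π) = (121 + 64)/2 = 185/2.
So Σ_{n ∈ Z} |c_n|^2 = 185/2.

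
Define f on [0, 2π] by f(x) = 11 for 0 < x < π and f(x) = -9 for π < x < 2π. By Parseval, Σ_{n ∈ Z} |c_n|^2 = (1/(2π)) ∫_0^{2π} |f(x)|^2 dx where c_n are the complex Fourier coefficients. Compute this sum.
Σ |c_n|^2 = 101

Parseval equates the L^2 energy of f (normalised by 1/(2π)) with the ℓ^2 sum of its Fourier coefficients: (1/(2π)) ∫_0^{2π} |f|^2 = Σ |c_n|^2.
Compute the left side: (1/(2π)) [∫_0^π 11^2 dx + ∫_π^{2π} (-9)^2 dx] = (1/(2π)) · (121π + 81π) = (121 + 81)/2 = 101.
So Σ_{n ∈ Z} |c_n|^2 = 101.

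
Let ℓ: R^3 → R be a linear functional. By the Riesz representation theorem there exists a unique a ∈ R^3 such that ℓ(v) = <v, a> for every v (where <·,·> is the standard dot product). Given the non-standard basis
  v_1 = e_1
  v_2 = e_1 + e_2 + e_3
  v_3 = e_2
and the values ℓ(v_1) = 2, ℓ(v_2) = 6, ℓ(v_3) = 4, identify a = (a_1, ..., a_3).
a = (2, 4, 0)

Write a = (a_1, ..., a_3) in the standard basis. For each basis vector v_i, ℓ(v_i) = <v_i, a> is a linear equation in the a_j's. Collect the n equations into a matrix system V a = ℓ, where row i of V is v_i (expressed in the standard basis). Since V is invertible (lower-triangular with 1s on the diagonal, up to permutation), solve by back-substitution:
  V =
[[1, 0, 0],
 [1, 1, 1],
 [0, 1, 0]]
  V a = (2, 6, 4)
Solving gives a = (2, 4, 0).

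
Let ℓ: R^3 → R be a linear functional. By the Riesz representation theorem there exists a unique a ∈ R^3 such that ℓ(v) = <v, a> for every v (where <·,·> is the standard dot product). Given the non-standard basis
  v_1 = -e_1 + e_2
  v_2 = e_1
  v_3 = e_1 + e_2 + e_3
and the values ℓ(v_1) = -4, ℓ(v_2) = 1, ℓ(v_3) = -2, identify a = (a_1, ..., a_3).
a = (1, -3, 0)

Write a = (a_1, ..., a_3) in the standard basis. For each basis vector v_i, ℓ(v_i) = <v_i, a> is a linear equation in the a_j's. Collect the n equations into a matrix system V a = ℓ, where row i of V is v_i (expressed in the standard basis). Since V is invertible (lower-triangular with 1s on the diagonal, up to permutation), solve by back-substitution:
  V =
[[-1, 1, 0],
 [1, 0, 0],
 [1, 1, 1]]
  V a = (-4, 1, -2)
Solving gives a = (1, -3, 0).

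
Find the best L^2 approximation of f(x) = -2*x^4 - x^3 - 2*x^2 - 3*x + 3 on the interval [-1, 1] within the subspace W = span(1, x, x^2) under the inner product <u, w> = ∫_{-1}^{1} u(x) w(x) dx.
g(x) = -26*x^2/7 - 18*x/5 + 111/35

The best approximation g ∈ W is the orthogonal projection of f onto W. Writing g = a_0 + a_1 x + a_2 x^2, the coefficients solve the normal equations G · a = b where
  G_{ij} = <φ_i, φ_j> and b_i = <f, φ_i>, with φ_0 = 1, φ_1 = x, φ_2 = x^2.
G =
  [2, 0, 2/3]
  [0, 2/3, 0]
  [2/3, 0, 2/5],
b = (58/15, -12/5, 22/35).
Solving gives a_0 = 111/35, a_1 = -18/5, a_2 = -26/7, so
  g(x) = -26*x^2/7 - 18*x/5 + 111/35.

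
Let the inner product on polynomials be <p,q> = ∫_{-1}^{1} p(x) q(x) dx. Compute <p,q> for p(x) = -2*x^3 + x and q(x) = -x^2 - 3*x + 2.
<p,q> = 2/5

Expand the product: p(x)·q(x) = 2*x^5 + 6*x^4 - 5*x^3 - 3*x^2 + 2*x.
∫_{-1}^{1} of each monomial x^k gives [2/(k+1) if k even, 0 if k odd]. Integrating term-by-term (or equivalently evaluating the antiderivative F(x) = x^6/3 + 6*x^5/5 - 5*x^4/4 - x^3 + x^2 at the endpoints):
  F(1) − F(−1) = 17/60 − (-7/60) = 2/5.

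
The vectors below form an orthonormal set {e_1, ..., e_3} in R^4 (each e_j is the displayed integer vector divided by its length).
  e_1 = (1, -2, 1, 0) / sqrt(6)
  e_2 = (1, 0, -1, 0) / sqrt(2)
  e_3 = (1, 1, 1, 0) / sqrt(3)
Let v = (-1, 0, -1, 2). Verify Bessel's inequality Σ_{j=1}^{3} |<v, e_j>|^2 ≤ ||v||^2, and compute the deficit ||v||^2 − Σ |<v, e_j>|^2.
Σ |<v, e_j>|^2 = 2; ||v||^2 = 6; deficit = 4

Write each e_j = u_j / sqrt(<u_j, u_j>) where u_j is the displayed integer vector. Then <v, e_j> = <v, u_j> / sqrt(<u_j, u_j>), so |<v, e_j>|^2 = <v, u_j>^2 / <u_j, u_j>.
Coefficients: <v, e_1> = -2/sqrt(6), <v, e_2> = 0/sqrt(2), <v, e_3> = -2/sqrt(3).
Square and sum: Σ |<v, e_j>|^2 = 2.
Compute ||v||^2 = v·v = 6.
Deficit = 6 − 2 = 4 ≥ 0, confirming Bessel's inequality. (The deficit equals ||v − Σ <v,e_j> e_j||^2, the squared distance from v to span{e_j}.)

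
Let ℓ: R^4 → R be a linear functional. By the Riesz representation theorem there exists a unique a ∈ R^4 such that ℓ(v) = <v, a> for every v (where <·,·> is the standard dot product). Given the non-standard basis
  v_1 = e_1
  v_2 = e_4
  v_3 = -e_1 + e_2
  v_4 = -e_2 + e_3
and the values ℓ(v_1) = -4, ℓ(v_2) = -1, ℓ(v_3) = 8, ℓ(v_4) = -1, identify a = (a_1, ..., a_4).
a = (-4, 4, 3, -1)

Write a = (a_1, ..., a_4) in the standard basis. For each basis vector v_i, ℓ(v_i) = <v_i, a> is a linear equation in the a_j's. Collect the n equations into a matrix system V a = ℓ, where row i of V is v_i (expressed in the standard basis). Since V is invertible (lower-triangular with 1s on the diagonal, up to permutation), solve by back-substitution:
  V =
[[1, 0, 0, 0],
 [0, 0, 0, 1],
 [-1, 1, 0, 0],
 [0, -1, 1, 0]]
  V a = (-4, -1, 8, -1)
Solving gives a = (-4, 4, 3, -1).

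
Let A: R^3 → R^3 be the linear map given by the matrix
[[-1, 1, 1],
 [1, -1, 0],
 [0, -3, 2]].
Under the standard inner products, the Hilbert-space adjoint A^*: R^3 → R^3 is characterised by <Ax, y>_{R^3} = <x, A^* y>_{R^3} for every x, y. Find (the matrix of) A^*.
A^* = A^T =
[[-1, 1, 0],
 [1, -1, -3],
 [1, 0, 2]]

For real matrices with standard dot products, the defining identity <Ax, y> = <x, A^* y> gives (Ax)^T y = x^T (A^*) y, i.e. x^T A^T y = x^T (A^*) y. Since this holds for all x, y, we must have A^* = A^T. Therefore
A^* =
[[-1, 1, 0],
 [1, -1, -3],
 [1, 0, 2]].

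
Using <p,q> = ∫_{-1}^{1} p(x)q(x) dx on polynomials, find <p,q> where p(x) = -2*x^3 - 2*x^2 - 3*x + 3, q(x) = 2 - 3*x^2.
<p,q> = 86/15

Expand the product: p(x)·q(x) = 6*x^5 + 6*x^4 + 5*x^3 - 13*x^2 - 6*x + 6.
∫_{-1}^{1} of each monomial x^k gives [2/(k+1) if k even, 0 if k odd]. Integrating term-by-term (or equivalently evaluating the antiderivative F(x) = x^6 + 6*x^5/5 + 5*x^4/4 - 13*x^3/3 - 3*x^2 + 6*x at the endpoints):
  F(1) − F(−1) = 127/60 − (-217/60) = 86/15.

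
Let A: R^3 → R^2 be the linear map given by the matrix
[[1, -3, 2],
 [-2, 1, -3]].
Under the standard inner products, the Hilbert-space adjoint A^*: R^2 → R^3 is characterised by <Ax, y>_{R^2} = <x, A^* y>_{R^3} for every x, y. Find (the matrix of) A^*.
A^* = A^T =
[[1, -2],
 [-3, 1],
 [2, -3]]

For real matrices with standard dot products, the defining identity <Ax, y> = <x, A^* y> gives (Ax)^T y = x^T (A^*) y, i.e. x^T A^T y = x^T (A^*) y. Since this holds for all x, y, we must have A^* = A^T. Therefore
A^* =
[[1, -2],
 [-3, 1],
 [2, -3]].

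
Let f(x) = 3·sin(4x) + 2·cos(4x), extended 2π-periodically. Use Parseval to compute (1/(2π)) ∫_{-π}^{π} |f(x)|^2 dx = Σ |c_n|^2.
Σ |c_n|^2 = 13/2

Expand |f|^2 and use orthogonality of {sin(nx), cos(mx)} on [-π, π]:
  ∫_{-π}^{π} sin(nx)^2 dx = π, ∫ cos(mx)^2 dx = π, and cross terms integrate to 0.
So ∫_{-π}^{π} f(x)^2 dx = 3^2 · π + 2^2 · π = (9 + 4)π.
Divide by 2π: (9 + 4)/2 = 13/2.
By Parseval, this equals Σ |c_n|^2.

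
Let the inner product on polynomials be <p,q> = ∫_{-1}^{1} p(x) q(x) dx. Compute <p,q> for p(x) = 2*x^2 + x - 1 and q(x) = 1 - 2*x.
<p,q> = -2

Expand the product: p(x)·q(x) = -4*x^3 + 3*x - 1.
∫_{-1}^{1} of each monomial x^k gives [2/(k+1) if k even, 0 if k odd]. Integrating term-by-term (or equivalently evaluating the antiderivative F(x) = -x^4 + 3*x^2/2 - x at the endpoints):
  F(1) − F(−1) = -1/2 − (3/2) = -2.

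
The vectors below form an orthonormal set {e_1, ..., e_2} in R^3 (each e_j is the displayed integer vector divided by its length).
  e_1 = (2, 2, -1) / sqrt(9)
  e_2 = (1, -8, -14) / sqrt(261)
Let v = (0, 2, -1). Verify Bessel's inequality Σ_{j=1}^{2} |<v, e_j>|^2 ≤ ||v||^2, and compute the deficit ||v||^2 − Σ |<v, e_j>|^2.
Σ |<v, e_j>|^2 = 81/29; ||v||^2 = 5; deficit = 64/29

Write each e_j = u_j / sqrt(<u_j, u_j>) where u_j is the displayed integer vector. Then <v, e_j> = <v, u_j> / sqrt(<u_j, u_j>), so |<v, e_j>|^2 = <v, u_j>^2 / <u_j, u_j>.
Coefficients: <v, e_1> = 5/sqrt(9), <v, e_2> = -2/sqrt(261).
Square and sum: Σ |<v, e_j>|^2 = 81/29.
Compute ||v||^2 = v·v = 5.
Deficit = 5 − 81/29 = 64/29 ≥ 0, confirming Bessel's inequality. (The deficit equals ||v − Σ <v,e_j> e_j||^2, the squared distance from v to span{e_j}.)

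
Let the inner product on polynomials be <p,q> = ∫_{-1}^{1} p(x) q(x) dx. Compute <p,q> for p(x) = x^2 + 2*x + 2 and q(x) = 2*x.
<p,q> = 8/3

Expand the product: p(x)·q(x) = 2*x^3 + 4*x^2 + 4*x.
∫_{-1}^{1} of each monomial x^k gives [2/(k+1) if k even, 0 if k odd]. Integrating term-by-term (or equivalently evaluating the antiderivative F(x) = x^4/2 + 4*x^3/3 + 2*x^2 at the endpoints):
  F(1) − F(−1) = 23/6 − (7/6) = 8/3.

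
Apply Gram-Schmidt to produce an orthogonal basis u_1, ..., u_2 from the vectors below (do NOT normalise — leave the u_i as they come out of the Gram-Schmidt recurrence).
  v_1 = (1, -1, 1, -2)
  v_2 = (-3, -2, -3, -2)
Orthogonal basis:
  u_1 = (1, -1, 1, -2)
  u_2 = (-3, -2, -3, -2)

Apply the Gram-Schmidt recurrence
  u_1 = v_1
  u_i = v_i − Σ_{j<i} ((v_i · u_j) / (u_j · u_j)) · u_j.

Step by step this gives:
  u_1 = (1, -1, 1, -2)
  u_2 = (-3, -2, -3, -2)

Orthogonality check:
  u_2 · u_1 = 0 (should be 0)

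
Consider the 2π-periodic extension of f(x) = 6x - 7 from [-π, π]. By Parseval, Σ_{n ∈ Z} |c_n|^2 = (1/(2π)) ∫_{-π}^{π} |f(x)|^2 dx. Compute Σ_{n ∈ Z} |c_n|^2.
Σ |c_n|^2 = 12π^2 + 49

Expand and integrate term by term over [-π, π]:
  ∫ (6x)^2 dx = 36·(2π^3/3); ∫ 2·6·(-7)·x dx = 0 (odd integrand); ∫ (-7)^2 dx = 49·2π.
So (1/(2π)) ∫_{-π}^{π} (6x - 7)^2 dx = 36π^2/3 + 49 = 12π^2 + 49.
Parseval ⇒ Σ |c_n|^2 = 12π^2 + 49.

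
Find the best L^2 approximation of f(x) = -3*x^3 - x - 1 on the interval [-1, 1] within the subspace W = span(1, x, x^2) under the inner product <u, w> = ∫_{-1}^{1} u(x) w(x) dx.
g(x) = -14*x/5 - 1

The best approximation g ∈ W is the orthogonal projection of f onto W. Writing g = a_0 + a_1 x + a_2 x^2, the coefficients solve the normal equations G · a = b where
  G_{ij} = <φ_i, φ_j> and b_i = <f, φ_i>, with φ_0 = 1, φ_1 = x, φ_2 = x^2.
G =
  [2, 0, 2/3]
  [0, 2/3, 0]
  [2/3, 0, 2/5],
b = (-2, -28/15, -2/3).
Solving gives a_0 = -1, a_1 = -14/5, a_2 = 0, so
  g(x) = -14*x/5 - 1.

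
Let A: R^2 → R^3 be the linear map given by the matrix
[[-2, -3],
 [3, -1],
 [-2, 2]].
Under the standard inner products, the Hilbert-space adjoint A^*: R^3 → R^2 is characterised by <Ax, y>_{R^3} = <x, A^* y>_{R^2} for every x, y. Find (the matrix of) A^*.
A^* = A^T =
[[-2, 3, -2],
 [-3, -1, 2]]

For real matrices with standard dot products, the defining identity <Ax, y> = <x, A^* y> gives (Ax)^T y = x^T (A^*) y, i.e. x^T A^T y = x^T (A^*) y. Since this holds for all x, y, we must have A^* = A^T. Therefore
A^* =
[[-2, 3, -2],
 [-3, -1, 2]].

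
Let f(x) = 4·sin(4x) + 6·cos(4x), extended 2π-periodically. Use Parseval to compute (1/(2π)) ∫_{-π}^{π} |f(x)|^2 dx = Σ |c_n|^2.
Σ |c_n|^2 = 26

Expand |f|^2 and use orthogonality of {sin(nx), cos(mx)} on [-π, π]:
  ∫_{-π}^{π} sin(nx)^2 dx = π, ∫ cos(mx)^2 dx = π, and cross terms integrate to 0.
So ∫_{-π}^{π} f(x)^2 dx = 4^2 · π + 6^2 · π = (16 + 36)π.
Divide by 2π: (16 + 36)/2 = 26.
By Parseval, this equals Σ |c_n|^2.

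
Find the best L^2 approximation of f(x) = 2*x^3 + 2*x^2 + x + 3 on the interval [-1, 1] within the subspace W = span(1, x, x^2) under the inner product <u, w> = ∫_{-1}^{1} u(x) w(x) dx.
g(x) = 2*x^2 + 11*x/5 + 3

The best approximation g ∈ W is the orthogonal projection of f onto W. Writing g = a_0 + a_1 x + a_2 x^2, the coefficients solve the normal equations G · a = b where
  G_{ij} = <φ_i, φ_j> and b_i = <f, φ_i>, with φ_0 = 1, φ_1 = x, φ_2 = x^2.
G =
  [2, 0, 2/3]
  [0, 2/3, 0]
  [2/3, 0, 2/5],
b = (22/3, 22/15, 14/5).
Solving gives a_0 = 3, a_1 = 11/5, a_2 = 2, so
  g(x) = 2*x^2 + 11*x/5 + 3.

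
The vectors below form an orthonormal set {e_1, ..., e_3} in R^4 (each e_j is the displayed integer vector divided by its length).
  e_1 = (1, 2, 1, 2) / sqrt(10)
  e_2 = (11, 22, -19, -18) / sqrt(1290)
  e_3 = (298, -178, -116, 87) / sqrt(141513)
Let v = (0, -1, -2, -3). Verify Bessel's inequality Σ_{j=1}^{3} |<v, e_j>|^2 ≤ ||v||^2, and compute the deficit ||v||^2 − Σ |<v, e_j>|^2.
Σ |<v, e_j>|^2 = 15309/1097; ||v||^2 = 14; deficit = 49/1097

Write each e_j = u_j / sqrt(<u_j, u_j>) where u_j is the displayed integer vector. Then <v, e_j> = <v, u_j> / sqrt(<u_j, u_j>), so |<v, e_j>|^2 = <v, u_j>^2 / <u_j, u_j>.
Coefficients: <v, e_1> = -10/sqrt(10), <v, e_2> = 70/sqrt(1290), <v, e_3> = 149/sqrt(141513).
Square and sum: Σ |<v, e_j>|^2 = 15309/1097.
Compute ||v||^2 = v·v = 14.
Deficit = 14 − 15309/1097 = 49/1097 ≥ 0, confirming Bessel's inequality. (The deficit equals ||v − Σ <v,e_j> e_j||^2, the squared distance from v to span{e_j}.)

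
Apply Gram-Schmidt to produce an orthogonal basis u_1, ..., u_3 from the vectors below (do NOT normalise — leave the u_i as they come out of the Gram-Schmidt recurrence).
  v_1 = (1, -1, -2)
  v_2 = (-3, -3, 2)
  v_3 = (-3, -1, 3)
Orthogonal basis:
  u_1 = (1, -1, -2)
  u_2 = (-7/3, -11/3, 2/3)
  u_3 = (-4/29, 2/29, -3/29)

Apply the Gram-Schmidt recurrence
  u_1 = v_1
  u_i = v_i − Σ_{j<i} ((v_i · u_j) / (u_j · u_j)) · u_j.

Step by step this gives:
  u_1 = (1, -1, -2)
  u_2 = (-7/3, -11/3, 2/3)
  u_3 = (-4/29, 2/29, -3/29)

Orthogonality check:
  u_2 · u_1 = 0 (should be 0)
  u_3 · u_1 = 0 (should be 0)
  u_3 · u_2 = 0 (should be 0)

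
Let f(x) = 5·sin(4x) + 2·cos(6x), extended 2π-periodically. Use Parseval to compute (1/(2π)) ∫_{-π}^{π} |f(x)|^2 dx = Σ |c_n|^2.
Σ |c_n|^2 = 29/2

Expand |f|^2 and use orthogonality of {sin(nx), cos(mx)} on [-π, π]:
  ∫_{-π}^{π} sin(nx)^2 dx = π, ∫ cos(mx)^2 dx = π, and cross terms integrate to 0.
So ∫_{-π}^{π} f(x)^2 dx = 5^2 · π + 2^2 · π = (25 + 4)π.
Divide by 2π: (25 + 4)/2 = 29/2.
By Parseval, this equals Σ |c_n|^2.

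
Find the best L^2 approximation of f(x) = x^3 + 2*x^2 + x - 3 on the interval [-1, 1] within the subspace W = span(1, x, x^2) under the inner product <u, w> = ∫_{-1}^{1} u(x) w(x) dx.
g(x) = 2*x^2 + 8*x/5 - 3

The best approximation g ∈ W is the orthogonal projection of f onto W. Writing g = a_0 + a_1 x + a_2 x^2, the coefficients solve the normal equations G · a = b where
  G_{ij} = <φ_i, φ_j> and b_i = <f, φ_i>, with φ_0 = 1, φ_1 = x, φ_2 = x^2.
G =
  [2, 0, 2/3]
  [0, 2/3, 0]
  [2/3, 0, 2/5],
b = (-14/3, 16/15, -6/5).
Solving gives a_0 = -3, a_1 = 8/5, a_2 = 2, so
  g(x) = 2*x^2 + 8*x/5 - 3.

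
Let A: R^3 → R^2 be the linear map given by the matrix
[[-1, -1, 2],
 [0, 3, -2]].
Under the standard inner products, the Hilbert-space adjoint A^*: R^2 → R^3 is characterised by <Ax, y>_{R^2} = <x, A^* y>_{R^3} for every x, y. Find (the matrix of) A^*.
A^* = A^T =
[[-1, 0],
 [-1, 3],
 [2, -2]]

For real matrices with standard dot products, the defining identity <Ax, y> = <x, A^* y> gives (Ax)^T y = x^T (A^*) y, i.e. x^T A^T y = x^T (A^*) y. Since this holds for all x, y, we must have A^* = A^T. Therefore
A^* =
[[-1, 0],
 [-1, 3],
 [2, -2]].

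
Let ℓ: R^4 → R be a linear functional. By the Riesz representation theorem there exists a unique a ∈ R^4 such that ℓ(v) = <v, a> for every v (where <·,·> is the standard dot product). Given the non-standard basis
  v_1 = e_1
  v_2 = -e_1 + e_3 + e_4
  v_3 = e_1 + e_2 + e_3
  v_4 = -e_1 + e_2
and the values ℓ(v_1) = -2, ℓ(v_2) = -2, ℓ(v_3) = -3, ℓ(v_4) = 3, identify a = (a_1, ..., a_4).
a = (-2, 1, -2, -2)

Write a = (a_1, ..., a_4) in the standard basis. For each basis vector v_i, ℓ(v_i) = <v_i, a> is a linear equation in the a_j's. Collect the n equations into a matrix system V a = ℓ, where row i of V is v_i (expressed in the standard basis). Since V is invertible (lower-triangular with 1s on the diagonal, up to permutation), solve by back-substitution:
  V =
[[1, 0, 0, 0],
 [-1, 0, 1, 1],
 [1, 1, 1, 0],
 [-1, 1, 0, 0]]
  V a = (-2, -2, -3, 3)
Solving gives a = (-2, 1, -2, -2).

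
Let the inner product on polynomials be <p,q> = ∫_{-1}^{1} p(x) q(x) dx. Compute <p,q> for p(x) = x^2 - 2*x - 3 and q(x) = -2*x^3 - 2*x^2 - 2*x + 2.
<p,q> = -16/5

Expand the product: p(x)·q(x) = -2*x^5 + 2*x^4 + 8*x^3 + 12*x^2 + 2*x - 6.
∫_{-1}^{1} of each monomial x^k gives [2/(k+1) if k even, 0 if k odd]. Integrating term-by-term (or equivalently evaluating the antiderivative F(x) = -x^6/3 + 2*x^5/5 + 2*x^4 + 4*x^3 + x^2 - 6*x at the endpoints):
  F(1) − F(−1) = 16/15 − (64/15) = -16/5.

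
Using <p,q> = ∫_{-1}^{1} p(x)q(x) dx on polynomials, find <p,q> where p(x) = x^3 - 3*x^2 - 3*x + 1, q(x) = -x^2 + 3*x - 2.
<p,q> = -64/15

Expand the product: p(x)·q(x) = -x^5 + 6*x^4 - 8*x^3 - 4*x^2 + 9*x - 2.
∫_{-1}^{1} of each monomial x^k gives [2/(k+1) if k even, 0 if k odd]. Integrating term-by-term (or equivalently evaluating the antiderivative F(x) = -x^6/6 + 6*x^5/5 - 2*x^4 - 4*x^3/3 + 9*x^2/2 - 2*x at the endpoints):
  F(1) − F(−1) = 1/5 − (67/15) = -64/15.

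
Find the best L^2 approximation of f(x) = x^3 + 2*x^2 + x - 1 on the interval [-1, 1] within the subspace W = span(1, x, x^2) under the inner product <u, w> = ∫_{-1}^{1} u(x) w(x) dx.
g(x) = 2*x^2 + 8*x/5 - 1

The best approximation g ∈ W is the orthogonal projection of f onto W. Writing g = a_0 + a_1 x + a_2 x^2, the coefficients solve the normal equations G · a = b where
  G_{ij} = <φ_i, φ_j> and b_i = <f, φ_i>, with φ_0 = 1, φ_1 = x, φ_2 = x^2.
G =
  [2, 0, 2/3]
  [0, 2/3, 0]
  [2/3, 0, 2/5],
b = (-2/3, 16/15, 2/15).
Solving gives a_0 = -1, a_1 = 8/5, a_2 = 2, so
  g(x) = 2*x^2 + 8*x/5 - 1.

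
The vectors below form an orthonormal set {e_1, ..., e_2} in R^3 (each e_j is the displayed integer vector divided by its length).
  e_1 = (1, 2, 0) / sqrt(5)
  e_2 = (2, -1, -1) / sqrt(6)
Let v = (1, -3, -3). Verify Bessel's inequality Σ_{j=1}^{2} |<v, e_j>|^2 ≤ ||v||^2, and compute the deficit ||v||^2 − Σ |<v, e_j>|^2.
Σ |<v, e_j>|^2 = 47/3; ||v||^2 = 19; deficit = 10/3

Write each e_j = u_j / sqrt(<u_j, u_j>) where u_j is the displayed integer vector. Then <v, e_j> = <v, u_j> / sqrt(<u_j, u_j>), so |<v, e_j>|^2 = <v, u_j>^2 / <u_j, u_j>.
Coefficients: <v, e_1> = -5/sqrt(5), <v, e_2> = 8/sqrt(6).
Square and sum: Σ |<v, e_j>|^2 = 47/3.
Compute ||v||^2 = v·v = 19.
Deficit = 19 − 47/3 = 10/3 ≥ 0, confirming Bessel's inequality. (The deficit equals ||v − Σ <v,e_j> e_j||^2, the squared distance from v to span{e_j}.)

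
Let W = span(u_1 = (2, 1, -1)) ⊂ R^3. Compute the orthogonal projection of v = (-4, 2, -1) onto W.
proj_W(v) = (-5/3, -5/6, 5/6)

Set up U = [u_1 | ... | u_1] ∈ R^(3×1). The projector onto W = col(U) is P = U (U^T U)^(-1) U^T.
Compute U^T U =
  [6],
and U^T v = (-5).
Solve U^T U · c = U^T v for the coefficients: c = (-5/6). The projection is proj_W(v) = U c.
Check: (v - proj_W(v)) · u_1 = 0  (should be 0).
Result: proj_W(v) = (-5/3, -5/6, 5/6).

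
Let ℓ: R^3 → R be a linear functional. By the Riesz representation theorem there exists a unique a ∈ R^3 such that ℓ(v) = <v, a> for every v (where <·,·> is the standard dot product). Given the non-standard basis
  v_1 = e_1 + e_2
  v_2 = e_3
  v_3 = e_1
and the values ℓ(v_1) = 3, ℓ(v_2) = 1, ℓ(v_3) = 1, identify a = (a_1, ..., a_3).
a = (1, 2, 1)

Write a = (a_1, ..., a_3) in the standard basis. For each basis vector v_i, ℓ(v_i) = <v_i, a> is a linear equation in the a_j's. Collect the n equations into a matrix system V a = ℓ, where row i of V is v_i (expressed in the standard basis). Since V is invertible (lower-triangular with 1s on the diagonal, up to permutation), solve by back-substitution:
  V =
[[1, 1, 0],
 [0, 0, 1],
 [1, 0, 0]]
  V a = (3, 1, 1)
Solving gives a = (1, 2, 1).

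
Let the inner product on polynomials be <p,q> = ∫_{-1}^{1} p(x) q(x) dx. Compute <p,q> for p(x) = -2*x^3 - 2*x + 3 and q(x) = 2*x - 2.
<p,q> = -244/15

Expand the product: p(x)·q(x) = -4*x^4 + 4*x^3 - 4*x^2 + 10*x - 6.
∫_{-1}^{1} of each monomial x^k gives [2/(k+1) if k even, 0 if k odd]. Integrating term-by-term (or equivalently evaluating the antiderivative F(x) = -4*x^5/5 + x^4 - 4*x^3/3 + 5*x^2 - 6*x at the endpoints):
  F(1) − F(−1) = -32/15 − (212/15) = -244/15.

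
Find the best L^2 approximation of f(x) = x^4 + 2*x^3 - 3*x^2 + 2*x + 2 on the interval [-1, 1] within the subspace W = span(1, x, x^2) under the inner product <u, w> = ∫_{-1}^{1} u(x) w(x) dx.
g(x) = -15*x^2/7 + 16*x/5 + 67/35

The best approximation g ∈ W is the orthogonal projection of f onto W. Writing g = a_0 + a_1 x + a_2 x^2, the coefficients solve the normal equations G · a = b where
  G_{ij} = <φ_i, φ_j> and b_i = <f, φ_i>, with φ_0 = 1, φ_1 = x, φ_2 = x^2.
G =
  [2, 0, 2/3]
  [0, 2/3, 0]
  [2/3, 0, 2/5],
b = (12/5, 32/15, 44/105).
Solving gives a_0 = 67/35, a_1 = 16/5, a_2 = -15/7, so
  g(x) = -15*x^2/7 + 16*x/5 + 67/35.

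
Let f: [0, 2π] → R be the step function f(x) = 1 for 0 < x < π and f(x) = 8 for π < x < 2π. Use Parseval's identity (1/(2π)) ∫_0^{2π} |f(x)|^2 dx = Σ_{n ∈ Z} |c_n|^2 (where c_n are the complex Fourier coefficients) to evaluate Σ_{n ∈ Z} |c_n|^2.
Σ |c_n|^2 = 65/2

Parseval equates the L^2 energy of f (normalised by 1/(2π)) with the ℓ^2 sum of its Fourier coefficients: (1/(2π)) ∫_0^{2π} |f|^2 = Σ |c_n|^2.
Compute the left side: (1/(2π)) [∫_0^π 1^2 dx + ∫_π^{2π} 8^2 dx] = (1/(2π)) · (1π + 64π) = (1 + 64)/2 = 65/2.
So Σ_{n ∈ Z} |c_n|^2 = 65/2.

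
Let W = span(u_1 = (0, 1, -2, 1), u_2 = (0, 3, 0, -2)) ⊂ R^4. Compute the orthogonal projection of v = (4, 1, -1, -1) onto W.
proj_W(v) = (0, 15/11, -6/11, -5/11)

Set up U = [u_1 | ... | u_2] ∈ R^(4×2). The projector onto W = col(U) is P = U (U^T U)^(-1) U^T.
Compute U^T U =
  [6, 1]
  [1, 13],
and U^T v = (2, 5).
Solve U^T U · c = U^T v for the coefficients: c = (3/11, 4/11). The projection is proj_W(v) = U c.
Check: (v - proj_W(v)) · u_1 = 0  (should be 0).
Check: (v - proj_W(v)) · u_2 = 0  (should be 0).
Result: proj_W(v) = (0, 15/11, -6/11, -5/11).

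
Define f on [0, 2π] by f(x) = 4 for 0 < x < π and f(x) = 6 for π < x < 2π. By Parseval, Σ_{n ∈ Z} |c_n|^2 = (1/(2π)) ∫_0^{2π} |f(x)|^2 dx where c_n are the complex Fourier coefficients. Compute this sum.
Σ |c_n|^2 = 26

Parseval equates the L^2 energy of f (normalised by 1/(2π)) with the ℓ^2 sum of its Fourier coefficients: (1/(2π)) ∫_0^{2π} |f|^2 = Σ |c_n|^2.
Compute the left side: (1/(2π)) [∫_0^π 4^2 dx + ∫_π^{2π} 6^2 dx] = (1/(2π)) · (16π + 36π) = (16 + 36)/2 = 26.
So Σ_{n ∈ Z} |c_n|^2 = 26.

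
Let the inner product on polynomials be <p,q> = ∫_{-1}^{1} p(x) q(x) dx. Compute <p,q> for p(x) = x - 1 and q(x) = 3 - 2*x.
<p,q> = -22/3

Expand the product: p(x)·q(x) = -2*x^2 + 5*x - 3.
∫_{-1}^{1} of each monomial x^k gives [2/(k+1) if k even, 0 if k odd]. Integrating term-by-term (or equivalently evaluating the antiderivative F(x) = -2*x^3/3 + 5*x^2/2 - 3*x at the endpoints):
  F(1) − F(−1) = -7/6 − (37/6) = -22/3.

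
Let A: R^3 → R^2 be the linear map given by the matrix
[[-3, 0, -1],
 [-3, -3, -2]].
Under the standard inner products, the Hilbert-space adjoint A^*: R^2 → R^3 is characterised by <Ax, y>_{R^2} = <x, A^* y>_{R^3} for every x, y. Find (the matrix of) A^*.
A^* = A^T =
[[-3, -3],
 [0, -3],
 [-1, -2]]

For real matrices with standard dot products, the defining identity <Ax, y> = <x, A^* y> gives (Ax)^T y = x^T (A^*) y, i.e. x^T A^T y = x^T (A^*) y. Since this holds for all x, y, we must have A^* = A^T. Therefore
A^* =
[[-3, -3],
 [0, -3],
 [-1, -2]].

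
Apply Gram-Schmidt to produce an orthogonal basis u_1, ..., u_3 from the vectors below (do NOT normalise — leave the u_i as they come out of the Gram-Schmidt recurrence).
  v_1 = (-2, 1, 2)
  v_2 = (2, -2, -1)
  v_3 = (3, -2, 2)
Orthogonal basis:
  u_1 = (-2, 1, 2)
  u_2 = (2/9, -10/9, 7/9)
  u_3 = (27/17, 18/17, 18/17)

Apply the Gram-Schmidt recurrence
  u_1 = v_1
  u_i = v_i − Σ_{j<i} ((v_i · u_j) / (u_j · u_j)) · u_j.

Step by step this gives:
  u_1 = (-2, 1, 2)
  u_2 = (2/9, -10/9, 7/9)
  u_3 = (27/17, 18/17, 18/17)

Orthogonality check:
  u_2 · u_1 = 0 (should be 0)
  u_3 · u_1 = 0 (should be 0)
  u_3 · u_2 = 0 (should be 0)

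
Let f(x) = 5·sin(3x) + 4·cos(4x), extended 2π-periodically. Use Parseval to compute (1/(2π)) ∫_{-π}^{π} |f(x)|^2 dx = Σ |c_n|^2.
Σ |c_n|^2 = 41/2

Expand |f|^2 and use orthogonality of {sin(nx), cos(mx)} on [-π, π]:
  ∫_{-π}^{π} sin(nx)^2 dx = π, ∫ cos(mx)^2 dx = π, and cross terms integrate to 0.
So ∫_{-π}^{π} f(x)^2 dx = 5^2 · π + 4^2 · π = (25 + 16)π.
Divide by 2π: (25 + 16)/2 = 41/2.
By Parseval, this equals Σ |c_n|^2.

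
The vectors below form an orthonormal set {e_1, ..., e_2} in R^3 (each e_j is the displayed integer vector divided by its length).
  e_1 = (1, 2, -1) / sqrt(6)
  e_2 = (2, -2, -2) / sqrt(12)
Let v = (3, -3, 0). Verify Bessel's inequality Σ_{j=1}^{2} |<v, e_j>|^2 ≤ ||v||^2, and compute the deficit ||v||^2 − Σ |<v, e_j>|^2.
Σ |<v, e_j>|^2 = 27/2; ||v||^2 = 18; deficit = 9/2

Write each e_j = u_j / sqrt(<u_j, u_j>) where u_j is the displayed integer vector. Then <v, e_j> = <v, u_j> / sqrt(<u_j, u_j>), so |<v, e_j>|^2 = <v, u_j>^2 / <u_j, u_j>.
Coefficients: <v, e_1> = -3/sqrt(6), <v, e_2> = 12/sqrt(12).
Square and sum: Σ |<v, e_j>|^2 = 27/2.
Compute ||v||^2 = v·v = 18.
Deficit = 18 − 27/2 = 9/2 ≥ 0, confirming Bessel's inequality. (The deficit equals ||v − Σ <v,e_j> e_j||^2, the squared distance from v to span{e_j}.)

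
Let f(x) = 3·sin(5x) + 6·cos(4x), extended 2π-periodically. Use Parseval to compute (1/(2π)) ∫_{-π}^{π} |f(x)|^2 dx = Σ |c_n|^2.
Σ |c_n|^2 = 45/2

Expand |f|^2 and use orthogonality of {sin(nx), cos(mx)} on [-π, π]:
  ∫_{-π}^{π} sin(nx)^2 dx = π, ∫ cos(mx)^2 dx = π, and cross terms integrate to 0.
So ∫_{-π}^{π} f(x)^2 dx = 3^2 · π + 6^2 · π = (9 + 36)π.
Divide by 2π: (9 + 36)/2 = 45/2.
By Parseval, this equals Σ |c_n|^2.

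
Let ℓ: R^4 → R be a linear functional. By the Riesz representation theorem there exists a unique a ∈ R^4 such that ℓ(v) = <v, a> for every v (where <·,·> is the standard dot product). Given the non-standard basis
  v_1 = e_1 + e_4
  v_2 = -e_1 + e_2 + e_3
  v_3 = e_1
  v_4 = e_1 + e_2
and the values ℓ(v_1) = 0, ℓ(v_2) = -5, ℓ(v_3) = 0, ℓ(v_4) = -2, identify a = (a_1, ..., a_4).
a = (0, -2, -3, 0)

Write a = (a_1, ..., a_4) in the standard basis. For each basis vector v_i, ℓ(v_i) = <v_i, a> is a linear equation in the a_j's. Collect the n equations into a matrix system V a = ℓ, where row i of V is v_i (expressed in the standard basis). Since V is invertible (lower-triangular with 1s on the diagonal, up to permutation), solve by back-substitution:
  V =
[[1, 0, 0, 1],
 [-1, 1, 1, 0],
 [1, 0, 0, 0],
 [1, 1, 0, 0]]
  V a = (0, -5, 0, -2)
Solving gives a = (0, -2, -3, 0).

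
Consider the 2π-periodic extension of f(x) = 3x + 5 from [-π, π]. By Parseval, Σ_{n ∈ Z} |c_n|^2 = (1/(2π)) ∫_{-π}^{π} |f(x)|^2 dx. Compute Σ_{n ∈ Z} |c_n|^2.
Σ |c_n|^2 = 3π^2 + 25

Expand and integrate term by term over [-π, π]:
  ∫ (3x)^2 dx = 9·(2π^3/3); ∫ 2·3·(5)·x dx = 0 (odd integrand); ∫ 5^2 dx = 25·2π.
So (1/(2π)) ∫_{-π}^{π} (3x + 5)^2 dx = 9π^2/3 + 25 = 3π^2 + 25.
Parseval ⇒ Σ |c_n|^2 = 3π^2 + 25.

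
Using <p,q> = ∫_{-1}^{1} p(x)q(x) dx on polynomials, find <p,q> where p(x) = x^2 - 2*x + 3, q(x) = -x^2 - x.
<p,q> = -16/15

Expand the product: p(x)·q(x) = -x^4 + x^3 - x^2 - 3*x.
∫_{-1}^{1} of each monomial x^k gives [2/(k+1) if k even, 0 if k odd]. Integrating term-by-term (or equivalently evaluating the antiderivative F(x) = -x^5/5 + x^4/4 - x^3/3 - 3*x^2/2 at the endpoints):
  F(1) − F(−1) = -107/60 − (-43/60) = -16/15.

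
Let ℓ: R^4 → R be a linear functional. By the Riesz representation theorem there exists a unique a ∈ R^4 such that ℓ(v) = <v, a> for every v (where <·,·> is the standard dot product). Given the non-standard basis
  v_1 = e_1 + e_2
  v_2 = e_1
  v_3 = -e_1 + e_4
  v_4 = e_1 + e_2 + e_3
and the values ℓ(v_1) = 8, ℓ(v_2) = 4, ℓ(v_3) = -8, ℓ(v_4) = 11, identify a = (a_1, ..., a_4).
a = (4, 4, 3, -4)

Write a = (a_1, ..., a_4) in the standard basis. For each basis vector v_i, ℓ(v_i) = <v_i, a> is a linear equation in the a_j's. Collect the n equations into a matrix system V a = ℓ, where row i of V is v_i (expressed in the standard basis). Since V is invertible (lower-triangular with 1s on the diagonal, up to permutation), solve by back-substitution:
  V =
[[1, 1, 0, 0],
 [1, 0, 0, 0],
 [-1, 0, 0, 1],
 [1, 1, 1, 0]]
  V a = (8, 4, -8, 11)
Solving gives a = (4, 4, 3, -4).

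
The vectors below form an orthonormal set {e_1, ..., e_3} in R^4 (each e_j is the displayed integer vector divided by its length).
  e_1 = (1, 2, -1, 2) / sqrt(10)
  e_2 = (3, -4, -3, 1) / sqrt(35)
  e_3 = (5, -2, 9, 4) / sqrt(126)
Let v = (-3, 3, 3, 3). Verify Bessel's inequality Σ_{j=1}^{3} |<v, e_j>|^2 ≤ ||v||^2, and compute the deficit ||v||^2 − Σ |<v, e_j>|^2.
Σ |<v, e_j>|^2 = 27; ||v||^2 = 36; deficit = 9

Write each e_j = u_j / sqrt(<u_j, u_j>) where u_j is the displayed integer vector. Then <v, e_j> = <v, u_j> / sqrt(<u_j, u_j>), so |<v, e_j>|^2 = <v, u_j>^2 / <u_j, u_j>.
Coefficients: <v, e_1> = 6/sqrt(10), <v, e_2> = -27/sqrt(35), <v, e_3> = 18/sqrt(126).
Square and sum: Σ |<v, e_j>|^2 = 27.
Compute ||v||^2 = v·v = 36.
Deficit = 36 − 27 = 9 ≥ 0, confirming Bessel's inequality. (The deficit equals ||v − Σ <v,e_j> e_j||^2, the squared distance from v to span{e_j}.)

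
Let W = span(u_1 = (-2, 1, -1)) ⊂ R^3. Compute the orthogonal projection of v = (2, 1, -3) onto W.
proj_W(v) = (0, 0, 0)

Set up U = [u_1 | ... | u_1] ∈ R^(3×1). The projector onto W = col(U) is P = U (U^T U)^(-1) U^T.
Compute U^T U =
  [6],
and U^T v = (0).
Solve U^T U · c = U^T v for the coefficients: c = (0). The projection is proj_W(v) = U c.
Check: (v - proj_W(v)) · u_1 = 0  (should be 0).
Result: proj_W(v) = (0, 0, 0).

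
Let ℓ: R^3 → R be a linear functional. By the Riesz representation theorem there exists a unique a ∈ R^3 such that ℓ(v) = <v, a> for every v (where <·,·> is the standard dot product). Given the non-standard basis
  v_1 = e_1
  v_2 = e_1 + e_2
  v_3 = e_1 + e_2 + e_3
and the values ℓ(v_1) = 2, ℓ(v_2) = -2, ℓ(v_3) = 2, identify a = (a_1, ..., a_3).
a = (2, -4, 4)

Write a = (a_1, ..., a_3) in the standard basis. For each basis vector v_i, ℓ(v_i) = <v_i, a> is a linear equation in the a_j's. Collect the n equations into a matrix system V a = ℓ, where row i of V is v_i (expressed in the standard basis). Since V is invertible (lower-triangular with 1s on the diagonal, up to permutation), solve by back-substitution:
  V =
[[1, 0, 0],
 [1, 1, 0],
 [1, 1, 1]]
  V a = (2, -2, 2)
Solving gives a = (2, -4, 4).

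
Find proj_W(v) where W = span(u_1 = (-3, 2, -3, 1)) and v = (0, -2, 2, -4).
proj_W(v) = (42/23, -28/23, 42/23, -14/23)

Set up U = [u_1 | ... | u_1] ∈ R^(4×1). The projector onto W = col(U) is P = U (U^T U)^(-1) U^T.
Compute U^T U =
  [23],
and U^T v = (-14).
Solve U^T U · c = U^T v for the coefficients: c = (-14/23). The projection is proj_W(v) = U c.
Check: (v - proj_W(v)) · u_1 = 0  (should be 0).
Result: proj_W(v) = (42/23, -28/23, 42/23, -14/23).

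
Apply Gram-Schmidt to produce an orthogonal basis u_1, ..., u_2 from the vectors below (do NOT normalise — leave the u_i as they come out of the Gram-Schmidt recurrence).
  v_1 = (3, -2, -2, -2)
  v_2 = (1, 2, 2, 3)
Orthogonal basis:
  u_1 = (3, -2, -2, -2)
  u_2 = (18/7, 20/21, 20/21, 41/21)

Apply the Gram-Schmidt recurrence
  u_1 = v_1
  u_i = v_i − Σ_{j<i} ((v_i · u_j) / (u_j · u_j)) · u_j.

Step by step this gives:
  u_1 = (3, -2, -2, -2)
  u_2 = (18/7, 20/21, 20/21, 41/21)

Orthogonality check:
  u_2 · u_1 = 0 (should be 0)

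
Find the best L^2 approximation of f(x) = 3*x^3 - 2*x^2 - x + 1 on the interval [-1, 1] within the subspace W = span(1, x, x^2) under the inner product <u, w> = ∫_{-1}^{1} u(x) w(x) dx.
g(x) = -2*x^2 + 4*x/5 + 1

The best approximation g ∈ W is the orthogonal projection of f onto W. Writing g = a_0 + a_1 x + a_2 x^2, the coefficients solve the normal equations G · a = b where
  G_{ij} = <φ_i, φ_j> and b_i = <f, φ_i>, with φ_0 = 1, φ_1 = x, φ_2 = x^2.
G =
  [2, 0, 2/3]
  [0, 2/3, 0]
  [2/3, 0, 2/5],
b = (2/3, 8/15, -2/15).
Solving gives a_0 = 1, a_1 = 4/5, a_2 = -2, so
  g(x) = -2*x^2 + 4*x/5 + 1.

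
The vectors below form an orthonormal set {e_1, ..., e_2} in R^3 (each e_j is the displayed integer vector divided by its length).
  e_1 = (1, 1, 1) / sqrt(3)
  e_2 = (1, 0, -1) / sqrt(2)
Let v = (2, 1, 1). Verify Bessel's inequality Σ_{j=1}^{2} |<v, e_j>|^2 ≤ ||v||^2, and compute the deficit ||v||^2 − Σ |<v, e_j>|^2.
Σ |<v, e_j>|^2 = 35/6; ||v||^2 = 6; deficit = 1/6

Write each e_j = u_j / sqrt(<u_j, u_j>) where u_j is the displayed integer vector. Then <v, e_j> = <v, u_j> / sqrt(<u_j, u_j>), so |<v, e_j>|^2 = <v, u_j>^2 / <u_j, u_j>.
Coefficients: <v, e_1> = 4/sqrt(3), <v, e_2> = 1/sqrt(2).
Square and sum: Σ |<v, e_j>|^2 = 35/6.
Compute ||v||^2 = v·v = 6.
Deficit = 6 − 35/6 = 1/6 ≥ 0, confirming Bessel's inequality. (The deficit equals ||v − Σ <v,e_j> e_j||^2, the squared distance from v to span{e_j}.)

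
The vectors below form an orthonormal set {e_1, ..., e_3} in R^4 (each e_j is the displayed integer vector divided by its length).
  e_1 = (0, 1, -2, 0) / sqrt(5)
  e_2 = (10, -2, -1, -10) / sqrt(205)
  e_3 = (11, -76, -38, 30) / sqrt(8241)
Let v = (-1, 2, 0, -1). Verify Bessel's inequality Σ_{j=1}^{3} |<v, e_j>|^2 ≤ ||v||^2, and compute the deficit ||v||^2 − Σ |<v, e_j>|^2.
Σ |<v, e_j>|^2 = 1085/201; ||v||^2 = 6; deficit = 121/201

Write each e_j = u_j / sqrt(<u_j, u_j>) where u_j is the displayed integer vector. Then <v, e_j> = <v, u_j> / sqrt(<u_j, u_j>), so |<v, e_j>|^2 = <v, u_j>^2 / <u_j, u_j>.
Coefficients: <v, e_1> = 2/sqrt(5), <v, e_2> = -4/sqrt(205), <v, e_3> = -193/sqrt(8241).
Square and sum: Σ |<v, e_j>|^2 = 1085/201.
Compute ||v||^2 = v·v = 6.
Deficit = 6 − 1085/201 = 121/201 ≥ 0, confirming Bessel's inequality. (The deficit equals ||v − Σ <v,e_j> e_j||^2, the squared distance from v to span{e_j}.)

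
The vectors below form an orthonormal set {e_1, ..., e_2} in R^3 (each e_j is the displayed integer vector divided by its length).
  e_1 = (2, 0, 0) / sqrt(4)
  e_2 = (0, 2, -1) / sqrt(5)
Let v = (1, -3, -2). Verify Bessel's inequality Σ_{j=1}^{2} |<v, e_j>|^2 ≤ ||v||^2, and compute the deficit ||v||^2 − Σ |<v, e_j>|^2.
Σ |<v, e_j>|^2 = 21/5; ||v||^2 = 14; deficit = 49/5

Write each e_j = u_j / sqrt(<u_j, u_j>) where u_j is the displayed integer vector. Then <v, e_j> = <v, u_j> / sqrt(<u_j, u_j>), so |<v, e_j>|^2 = <v, u_j>^2 / <u_j, u_j>.
Coefficients: <v, e_1> = 2/sqrt(4), <v, e_2> = -4/sqrt(5).
Square and sum: Σ |<v, e_j>|^2 = 21/5.
Compute ||v||^2 = v·v = 14.
Deficit = 14 − 21/5 = 49/5 ≥ 0, confirming Bessel's inequality. (The deficit equals ||v − Σ <v,e_j> e_j||^2, the squared distance from v to span{e_j}.)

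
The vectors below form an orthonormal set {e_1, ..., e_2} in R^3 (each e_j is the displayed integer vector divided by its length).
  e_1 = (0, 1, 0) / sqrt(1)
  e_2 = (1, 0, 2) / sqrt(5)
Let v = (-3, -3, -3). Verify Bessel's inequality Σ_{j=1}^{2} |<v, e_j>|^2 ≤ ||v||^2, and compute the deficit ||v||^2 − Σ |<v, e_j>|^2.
Σ |<v, e_j>|^2 = 126/5; ||v||^2 = 27; deficit = 9/5

Write each e_j = u_j / sqrt(<u_j, u_j>) where u_j is the displayed integer vector. Then <v, e_j> = <v, u_j> / sqrt(<u_j, u_j>), so |<v, e_j>|^2 = <v, u_j>^2 / <u_j, u_j>.
Coefficients: <v, e_1> = -3/sqrt(1), <v, e_2> = -9/sqrt(5).
Square and sum: Σ |<v, e_j>|^2 = 126/5.
Compute ||v||^2 = v·v = 27.
Deficit = 27 − 126/5 = 9/5 ≥ 0, confirming Bessel's inequality. (The deficit equals ||v − Σ <v,e_j> e_j||^2, the squared distance from v to span{e_j}.)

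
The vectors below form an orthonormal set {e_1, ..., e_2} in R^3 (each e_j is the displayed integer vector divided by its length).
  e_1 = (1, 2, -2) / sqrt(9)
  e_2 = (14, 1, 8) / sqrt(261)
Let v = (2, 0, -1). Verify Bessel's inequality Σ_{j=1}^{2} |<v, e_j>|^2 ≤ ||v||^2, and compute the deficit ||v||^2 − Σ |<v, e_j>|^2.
Σ |<v, e_j>|^2 = 96/29; ||v||^2 = 5; deficit = 49/29

Write each e_j = u_j / sqrt(<u_j, u_j>) where u_j is the displayed integer vector. Then <v, e_j> = <v, u_j> / sqrt(<u_j, u_j>), so |<v, e_j>|^2 = <v, u_j>^2 / <u_j, u_j>.
Coefficients: <v, e_1> = 4/sqrt(9), <v, e_2> = 20/sqrt(261).
Square and sum: Σ |<v, e_j>|^2 = 96/29.
Compute ||v||^2 = v·v = 5.
Deficit = 5 − 96/29 = 49/29 ≥ 0, confirming Bessel's inequality. (The deficit equals ||v − Σ <v,e_j> e_j||^2, the squared distance from v to span{e_j}.)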